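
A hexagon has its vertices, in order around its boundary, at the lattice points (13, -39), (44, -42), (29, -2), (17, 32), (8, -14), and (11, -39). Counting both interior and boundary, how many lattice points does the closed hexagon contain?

The shoelace formula gives twice the area as |(13·(-42) − 44·(-39)) + (44·(-2) − 29·(-42)) + (29·32 − 17·(-2)) + (17·(-14) − 8·32) + (8·(-39) − 11·(-14)) + (11·(-39) − 13·(-39))| = 2688, so the area is 1344.
Along each edge there are gcd(|Δx|,|Δy|)+1 lattice points, so counting each shared vertex once the boundary has gcd(31,3) + gcd(15,40) + gcd(12,34) + gcd(9,46) + gcd(3,25) + gcd(2,0) = 1+5+2+1+1+2 = 12.
Pick's theorem gives I = A − B/2 + 1 = 1344 − 12/2 + 1 = 1339, so the closed region contains I + B = 1339 + 12 = 1351 lattice points.

1351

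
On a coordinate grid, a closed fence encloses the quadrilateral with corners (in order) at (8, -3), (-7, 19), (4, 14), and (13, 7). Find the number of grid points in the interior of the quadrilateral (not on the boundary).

143

The shoelace formula gives twice the area as |(8·19 − (-7)·(-3)) + ((-7)·14 − 4·19) + (4·7 − 13·14) + (13·(-3) − 8·7)| = 292, so the area is 146.
The number of boundary lattice points is Σ gcd(|Δx|,|Δy|) = gcd(15,22) + gcd(11,5) + gcd(9,7) + gcd(5,10) = 1+1+1+5 = 8.
Pick's theorem gives I = A − B/2 + 1 = 146 − 8/2 + 1 = 143.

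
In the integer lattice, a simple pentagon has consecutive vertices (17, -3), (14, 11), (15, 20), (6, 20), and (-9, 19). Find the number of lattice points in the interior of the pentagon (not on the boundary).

By the shoelace formula, twice the signed area is |(17·11 − 14·(-3)) + (14·20 − 15·11) + (15·20 − 6·20) + (6·19 − (-9)·20) + ((-9)·(-3) − 17·19)| = 522, so the area is 261.
Summing gcd(|Δx|,|Δy|) over the edges gives the boundary count: gcd(3,14) + gcd(1,9) + gcd(9,0) + gcd(15,1) + gcd(26,22) = 1+1+9+1+2 = 14.
By Pick's theorem A = I + B/2 − 1, so I = 261 − 14/2 + 1 = 255.

255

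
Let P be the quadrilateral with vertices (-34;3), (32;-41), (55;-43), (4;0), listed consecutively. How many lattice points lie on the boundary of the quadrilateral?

Summing gcd(|Δx|,|Δy|) over the edges gives the boundary count: gcd(66,44) + gcd(23,2) + gcd(51,43) + gcd(38,3) = 22+1+1+1 = 25.

25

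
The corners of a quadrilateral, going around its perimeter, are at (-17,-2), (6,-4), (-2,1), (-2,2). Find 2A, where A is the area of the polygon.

114

The shoelace formula gives twice the area as |((-17)·(-4) − 6·(-2)) + (6·1 − (-2)·(-4)) + ((-2)·2 − (-2)·1) + ((-2)·(-2) − (-17)·2)| = 114, so the area is 57.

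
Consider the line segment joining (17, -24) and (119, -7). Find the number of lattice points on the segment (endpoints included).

The number of lattice points on a segment between lattice points is gcd(|Δx|,|Δy|) + 1 = gcd(102,17) + 1 = 17 + 1 = 18.

18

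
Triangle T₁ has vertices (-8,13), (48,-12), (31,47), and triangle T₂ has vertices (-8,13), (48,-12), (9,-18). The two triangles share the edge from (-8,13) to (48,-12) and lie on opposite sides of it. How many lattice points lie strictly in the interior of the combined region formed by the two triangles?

The union is the simple quadrilateral with vertices (-8,13), (31,47), (48,-12), (9,-18) in order.
Using the shoelace formula, 2A = |((-8)·47 − 31·13) + (31·(-12) − 48·47) + (48·(-18) − 9·(-12)) + (9·13 − (-8)·(-18))| = 4190, so the area is 2095.
Along each edge there are gcd(|Δx|,|Δy|)+1 lattice points, so counting each shared vertex once the boundary has gcd(39,34) + gcd(17,59) + gcd(39,6) + gcd(17,31) = 1+1+3+1 = 6.
By Pick's theorem I = A − B/2 + 1 = 2095 − 6/2 + 1 = 2093.

2093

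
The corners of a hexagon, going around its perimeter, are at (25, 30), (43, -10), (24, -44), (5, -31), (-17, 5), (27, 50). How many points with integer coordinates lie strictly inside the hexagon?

Using the shoelace formula, 2A = |(25·(-10) − 43·30) + (43·(-44) − 24·(-10)) + (24·(-31) − 5·(-44)) + (5·5 − (-17)·(-31)) + ((-17)·50 − 27·5) + (27·30 − 25·50)| = 5643, so the area is 2821.5.
Along each edge there are gcd(|Δx|,|Δy|)+1 lattice points, so counting each shared vertex once the boundary has gcd(18,40) + gcd(19,34) + gcd(19,13) + gcd(22,36) + gcd(44,45) + gcd(2,20) = 2+1+1+2+1+2 = 9.
By Pick's theorem A = I + B/2 − 1, so I = 2821.5 − 9/2 + 1 = 2818.

2818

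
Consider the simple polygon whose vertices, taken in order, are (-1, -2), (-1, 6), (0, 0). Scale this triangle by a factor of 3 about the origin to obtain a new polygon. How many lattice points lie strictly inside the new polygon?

Using the shoelace formula, 2A = |[(-1)·6 − (-1)·(-2)] + [(-1)·0 − 0·6] + [0·(-2) − (-1)·0]| = 8, so the area is 4.
Summing gcd(|Δx|,|Δy|) over the edges gives the boundary count: gcd(0,8) + gcd(1,6) + gcd(1,2) = 8+1+1 = 10.
Scaling by 3 multiplies the area by 3² = 9 (so the new area is 36) and multiplies the boundary lattice-point count by 3, giving 30.
By Pick's theorem, the interior count of the dilated polygon is 36 − 30/2 + 1 = 22.

22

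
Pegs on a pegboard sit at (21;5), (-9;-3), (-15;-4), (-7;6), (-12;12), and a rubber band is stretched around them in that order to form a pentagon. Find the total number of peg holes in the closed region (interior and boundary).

Using the shoelace formula, 2A = |[21·(-3) − (-9)·5] + [(-9)·(-4) − (-15)·(-3)] + [(-15)·6 − (-7)·(-4)] + [(-7)·12 − (-12)·6] + [(-12)·5 − 21·12]| = 469, so the area is 469/2.
Along each edge there are gcd(|Δx|,|Δy|)+1 lattice points, so counting each shared vertex once the boundary has gcd(30,8) + gcd(6,1) + gcd(8,10) + gcd(5,6) + gcd(33,7) = 2+1+2+1+1 = 7.
Pick's theorem gives I = A − B/2 + 1 = 469/2 − 7/2 + 1 = 232, so the closed region contains I + B = 232 + 7 = 239 lattice points.

239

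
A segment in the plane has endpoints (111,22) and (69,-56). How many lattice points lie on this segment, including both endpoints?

7

The number of lattice points on a segment between lattice points is gcd(|Δx|,|Δy|) + 1 = gcd(42,78) + 1 = 6 + 1 = 7.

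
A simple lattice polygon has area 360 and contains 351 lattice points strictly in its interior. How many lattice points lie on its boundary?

Pick's theorem gives A = I + B/2 − 1, so B = 2(A − I + 1) = 2(360 − 351 + 1) = 20.

20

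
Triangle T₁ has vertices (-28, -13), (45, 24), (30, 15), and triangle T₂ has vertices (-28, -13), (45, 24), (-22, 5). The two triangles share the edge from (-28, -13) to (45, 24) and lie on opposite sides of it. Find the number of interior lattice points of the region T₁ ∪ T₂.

592

The union is the simple quadrilateral with vertices (-28, -13), (30, 15), (45, 24), (-22, 5) in order.
Using the shoelace formula, 2A = |[(-28)·15 − 30·(-13)] + [30·24 − 45·15] + [45·5 − (-22)·24] + [(-22)·(-13) − (-28)·5]| = 1194, so the area is 597.
The number of boundary lattice points is Σ gcd(|Δx|,|Δy|) = gcd(58,28) + gcd(15,9) + gcd(67,19) + gcd(6,18) = 2+3+1+6 = 12.
By Pick's theorem I = A − B/2 + 1 = 597 − 12/2 + 1 = 592.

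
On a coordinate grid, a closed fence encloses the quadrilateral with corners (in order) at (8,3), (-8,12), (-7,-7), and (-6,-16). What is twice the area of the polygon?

By the shoelace formula, twice the signed area is |(8·12 − (-8)·3) + ((-8)·(-7) − (-7)·12) + ((-7)·(-16) − (-6)·(-7)) + ((-6)·3 − 8·(-16))| = 440, so the area is 220.

440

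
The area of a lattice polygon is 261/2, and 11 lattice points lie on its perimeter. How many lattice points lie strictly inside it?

From Pick's theorem, I = A − B/2 + 1 = 261/2 − 11/2 + 1 = 126.

126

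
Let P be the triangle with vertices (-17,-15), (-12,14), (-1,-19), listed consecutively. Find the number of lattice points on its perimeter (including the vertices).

16

Summing gcd(|Δx|,|Δy|) over the edges gives the boundary count: gcd(5,29) + gcd(11,33) + gcd(16,4) = 1+11+4 = 16.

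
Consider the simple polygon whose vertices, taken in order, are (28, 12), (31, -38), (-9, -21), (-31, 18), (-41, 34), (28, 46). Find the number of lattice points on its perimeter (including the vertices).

42

Summing gcd(|Δx|,|Δy|) over the edges gives the boundary count: gcd(3,50) + gcd(40,17) + gcd(22,39) + gcd(10,16) + gcd(69,12) + gcd(0,34) = 1+1+1+2+3+34 = 42.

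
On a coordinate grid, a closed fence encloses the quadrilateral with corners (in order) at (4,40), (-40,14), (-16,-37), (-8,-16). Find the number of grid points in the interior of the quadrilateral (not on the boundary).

1528

By the shoelace formula, twice the signed area is |(4·14 − (-40)·40) + ((-40)·(-37) − (-16)·14) + ((-16)·(-16) − (-8)·(-37)) + ((-8)·40 − 4·(-16))| = 3064, so the area is 1532.
Summing gcd(|Δx|,|Δy|) over the edges gives the boundary count: gcd(44,26) + gcd(24,51) + gcd(8,21) + gcd(12,56) = 2+3+1+4 = 10.
By Pick's theorem A = I + B/2 − 1, so I = 1532 − 10/2 + 1 = 1528.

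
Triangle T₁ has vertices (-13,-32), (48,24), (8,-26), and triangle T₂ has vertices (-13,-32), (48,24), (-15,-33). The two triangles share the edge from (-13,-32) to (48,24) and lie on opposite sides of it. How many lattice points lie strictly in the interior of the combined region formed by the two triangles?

The union is the simple quadrilateral with vertices (-13,-32), (8,-26), (48,24), (-15,-33) in order.
Using the shoelace formula, 2A = |((-13)·(-26) − 8·(-32)) + (8·24 − 48·(-26)) + (48·(-33) − (-15)·24) + ((-15)·(-32) − (-13)·(-33))| = 861, so the area is 861/2.
Summing gcd(|Δx|,|Δy|) over the edges gives the boundary count: gcd(21,6) + gcd(40,50) + gcd(63,57) + gcd(2,1) = 3+10+3+1 = 17.
By Pick's theorem I = A − B/2 + 1 = 861/2 − 17/2 + 1 = 423.

423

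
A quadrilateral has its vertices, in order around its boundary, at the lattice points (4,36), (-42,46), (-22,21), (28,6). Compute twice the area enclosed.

Using the shoelace formula, 2A = |[4·46 − (-42)·36] + [(-42)·21 − (-22)·46] + [(-22)·6 − 28·21] + [28·36 − 4·6]| = 2090, so the area is 1045.

2090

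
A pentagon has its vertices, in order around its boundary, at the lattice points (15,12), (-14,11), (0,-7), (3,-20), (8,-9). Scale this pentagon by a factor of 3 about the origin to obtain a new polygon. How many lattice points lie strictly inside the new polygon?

By the shoelace formula, twice the signed area is |[15·11 − (-14)·12] + [(-14)·(-7) − 0·11] + [0·(-20) − 3·(-7)] + [3·(-9) − 8·(-20)] + [8·12 − 15·(-9)]| = 816, so the area is 408.
The number of boundary lattice points is Σ gcd(|Δx|,|Δy|) = gcd(29,1) + gcd(14,18) + gcd(3,13) + gcd(5,11) + gcd(7,21) = 1+2+1+1+7 = 12.
Scaling by 3 multiplies the area by 3² = 9 (so the new area is 3672) and multiplies the boundary lattice-point count by 3, giving 36.
By Pick's theorem, the interior count of the dilated polygon is 3672 − 36/2 + 1 = 3655.

3655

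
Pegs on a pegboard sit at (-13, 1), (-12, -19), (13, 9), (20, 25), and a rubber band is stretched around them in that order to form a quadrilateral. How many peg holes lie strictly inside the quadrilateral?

By the shoelace formula, twice the signed area is |[(-13)·(-19) − (-12)·1] + [(-12)·9 − 13·(-19)] + [13·25 − 20·9] + [20·1 − (-13)·25]| = 888, so the area is 444.
The number of boundary lattice points is Σ gcd(|Δx|,|Δy|) = gcd(1,20) + gcd(25,28) + gcd(7,16) + gcd(33,24) = 1+1+1+3 = 6.
By Pick's theorem A = I + B/2 − 1, so I = 444 − 6/2 + 1 = 442.

442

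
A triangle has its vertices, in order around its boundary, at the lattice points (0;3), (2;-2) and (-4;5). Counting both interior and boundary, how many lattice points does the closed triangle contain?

11

The shoelace formula gives twice the area as |(0·(-2) − 2·3) + (2·5 − (-4)·(-2)) + ((-4)·3 − 0·5)| = 16, so the area is 8.
Summing gcd(|Δx|,|Δy|) over the edges gives the boundary count: gcd(2,5) + gcd(6,7) + gcd(4,2) = 1+1+2 = 4.
Pick's theorem gives I = A − B/2 + 1 = 8 − 4/2 + 1 = 7, so the closed region contains I + B = 7 + 4 = 11 lattice points.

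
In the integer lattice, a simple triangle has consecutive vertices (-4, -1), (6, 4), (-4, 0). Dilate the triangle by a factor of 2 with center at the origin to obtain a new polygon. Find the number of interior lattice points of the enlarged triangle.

13

The shoelace formula gives twice the area as |((-4)·4 − 6·(-1)) + (6·0 − (-4)·4) + ((-4)·(-1) − (-4)·0)| = 10, so the area is 5.
Along each edge there are gcd(|Δx|,|Δy|)+1 lattice points, so counting each shared vertex once the boundary has gcd(10,5) + gcd(10,4) + gcd(0,1) = 5+2+1 = 8.
Scaling by 2 multiplies the area by 2² = 4 (so the new area is 20) and multiplies the boundary lattice-point count by 2, giving 16.
By Pick's theorem, the interior count of the dilated polygon is 20 − 16/2 + 1 = 13.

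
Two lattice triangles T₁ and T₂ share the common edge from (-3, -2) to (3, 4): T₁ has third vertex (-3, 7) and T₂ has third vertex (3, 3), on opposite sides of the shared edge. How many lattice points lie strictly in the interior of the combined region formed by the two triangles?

The union is the simple quadrilateral with vertices (-3, -2), (-3, 7), (3, 4), (3, 3) in order.
By the shoelace formula, twice the signed area is |((-3)·7 − (-3)·(-2)) + ((-3)·4 − 3·7) + (3·3 − 3·4) + (3·(-2) − (-3)·3)| = 60, so the area is 30.
Summing gcd(|Δx|,|Δy|) over the edges gives the boundary count: gcd(0,9) + gcd(6,3) + gcd(0,1) + gcd(6,5) = 9+3+1+1 = 14.
By Pick's theorem I = A − B/2 + 1 = 30 − 14/2 + 1 = 24.

24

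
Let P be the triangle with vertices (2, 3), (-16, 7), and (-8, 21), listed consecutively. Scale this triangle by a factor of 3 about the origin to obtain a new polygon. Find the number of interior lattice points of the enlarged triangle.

1270

Using the shoelace formula, 2A = |[2·7 − (-16)·3] + [(-16)·21 − (-8)·7] + [(-8)·3 − 2·21]| = 284, so the area is 142.
Summing gcd(|Δx|,|Δy|) over the edges gives the boundary count: gcd(18,4) + gcd(8,14) + gcd(10,18) = 2+2+2 = 6.
Scaling by 3 multiplies the area by 3² = 9 (so the new area is 1278) and multiplies the boundary lattice-point count by 3, giving 18.
By Pick's theorem, the interior count of the dilated polygon is 1278 − 18/2 + 1 = 1270.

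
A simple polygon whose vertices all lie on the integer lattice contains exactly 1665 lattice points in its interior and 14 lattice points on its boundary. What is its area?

By Pick's theorem, A = I + B/2 − 1 = 1665 + 14/2 − 1 = 1671.

1671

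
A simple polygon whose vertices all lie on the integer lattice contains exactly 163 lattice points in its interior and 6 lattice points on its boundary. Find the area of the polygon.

165

By Pick's theorem, A = I + B/2 − 1 = 163 + 6/2 − 1 = 165.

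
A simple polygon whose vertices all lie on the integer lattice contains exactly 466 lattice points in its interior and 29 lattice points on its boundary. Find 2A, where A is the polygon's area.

By Pick's theorem, A = I + B/2 − 1 = 466 + 29/2 − 1 = 959/2.
Hence 2A = 959.

959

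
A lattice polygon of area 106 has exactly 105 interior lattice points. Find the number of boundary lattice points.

Pick's theorem gives A = I + B/2 − 1, so B = 2(A − I + 1) = 2(106 − 105 + 1) = 4.

4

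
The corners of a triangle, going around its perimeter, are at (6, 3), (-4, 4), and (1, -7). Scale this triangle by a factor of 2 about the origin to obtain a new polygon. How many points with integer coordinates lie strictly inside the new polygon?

204

The shoelace formula gives twice the area as |[6·4 − (-4)·3] + [(-4)·(-7) − 1·4] + [1·3 − 6·(-7)]| = 105, so the area is 105/2.
Summing gcd(|Δx|,|Δy|) over the edges gives the boundary count: gcd(10,1) + gcd(5,11) + gcd(5,10) = 1+1+5 = 7.
Scaling by 2 multiplies the area by 2² = 4 (so the new area is 210) and multiplies the boundary lattice-point count by 2, giving 14.
By Pick's theorem, the interior count of the dilated polygon is 210 − 14/2 + 1 = 204.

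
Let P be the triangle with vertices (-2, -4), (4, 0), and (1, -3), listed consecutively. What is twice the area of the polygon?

The shoelace formula gives twice the area as |[(-2)·0 − 4·(-4)] + [4·(-3) − 1·0] + [1·(-4) − (-2)·(-3)]| = 6, so the area is 3.

6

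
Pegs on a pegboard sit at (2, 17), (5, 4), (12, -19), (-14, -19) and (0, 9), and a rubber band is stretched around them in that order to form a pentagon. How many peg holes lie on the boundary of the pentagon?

44

Summing gcd(|Δx|,|Δy|) over the edges gives the boundary count: gcd(3,13) + gcd(7,23) + gcd(26,0) + gcd(14,28) + gcd(2,8) = 1+1+26+14+2 = 44.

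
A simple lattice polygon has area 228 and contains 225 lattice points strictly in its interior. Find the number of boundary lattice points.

8

Pick's theorem gives A = I + B/2 − 1, so B = 2(A − I + 1) = 2(228 − 225 + 1) = 8.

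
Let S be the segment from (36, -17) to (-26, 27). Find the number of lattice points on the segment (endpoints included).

3

The number of lattice points on a segment between lattice points is gcd(|Δx|,|Δy|) + 1 = gcd(62,44) + 1 = 2 + 1 = 3.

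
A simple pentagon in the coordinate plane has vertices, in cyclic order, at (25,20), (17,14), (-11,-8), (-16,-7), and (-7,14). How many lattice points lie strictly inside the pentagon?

Using the shoelace formula, 2A = |[25·14 − 17·20] + [17·(-8) − (-11)·14] + [(-11)·(-7) − (-16)·(-8)] + [(-16)·14 − (-7)·(-7)] + [(-7)·20 − 25·14]| = 786, so the area is 393.
Summing gcd(|Δx|,|Δy|) over the edges gives the boundary count: gcd(8,6) + gcd(28,22) + gcd(5,1) + gcd(9,21) + gcd(32,6) = 2+2+1+3+2 = 10.
By Pick's theorem A = I + B/2 − 1, so I = 393 − 10/2 + 1 = 389.

389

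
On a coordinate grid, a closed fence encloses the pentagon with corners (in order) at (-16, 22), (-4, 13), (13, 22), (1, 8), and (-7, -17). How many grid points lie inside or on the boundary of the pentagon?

347

The shoelace formula gives twice the area as |[(-16)·13 − (-4)·22] + [(-4)·22 − 13·13] + [13·8 − 1·22] + [1·(-17) − (-7)·8] + [(-7)·22 − (-16)·(-17)]| = 682, so the area is 341.
The number of boundary lattice points is Σ gcd(|Δx|,|Δy|) = gcd(12,9) + gcd(17,9) + gcd(12,14) + gcd(8,25) + gcd(9,39) = 3+1+2+1+3 = 10.
Pick's theorem gives I = A − B/2 + 1 = 341 − 10/2 + 1 = 337, so the closed region contains I + B = 337 + 10 = 347 lattice points.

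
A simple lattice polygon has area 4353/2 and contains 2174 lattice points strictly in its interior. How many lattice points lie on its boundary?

Pick's theorem gives A = I + B/2 − 1, so B = 2(A − I + 1) = 2(4353/2 − 2174 + 1) = 7.

7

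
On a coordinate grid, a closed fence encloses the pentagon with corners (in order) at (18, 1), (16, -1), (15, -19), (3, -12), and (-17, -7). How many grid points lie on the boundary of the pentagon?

10

The number of boundary lattice points is Σ gcd(|Δx|,|Δy|) = gcd(2,2) + gcd(1,18) + gcd(12,7) + gcd(20,5) + gcd(35,8) = 2+1+1+5+1 = 10.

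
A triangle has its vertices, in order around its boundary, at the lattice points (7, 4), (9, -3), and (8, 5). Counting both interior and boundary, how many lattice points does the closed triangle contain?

By the shoelace formula, twice the signed area is |(7·(-3) − 9·4) + (9·5 − 8·(-3)) + (8·4 − 7·5)| = 9, so the area is 4.5.
Summing gcd(|Δx|,|Δy|) over the edges gives the boundary count: gcd(2,7) + gcd(1,8) + gcd(1,1) = 1+1+1 = 3.
Pick's theorem gives I = A − B/2 + 1 = 4.5 − 3/2 + 1 = 4, so the closed region contains I + B = 4 + 3 = 7 lattice points.

7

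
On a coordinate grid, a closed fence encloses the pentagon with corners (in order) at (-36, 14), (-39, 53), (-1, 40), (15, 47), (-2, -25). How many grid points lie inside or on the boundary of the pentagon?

By the shoelace formula, twice the signed area is |((-36)·53 − (-39)·14) + ((-39)·40 − (-1)·53) + ((-1)·47 − 15·40) + (15·(-25) − (-2)·47) + ((-2)·14 − (-36)·(-25))| = 4725, so the area is 4725/2.
Summing gcd(|Δx|,|Δy|) over the edges gives the boundary count: gcd(3,39) + gcd(38,13) + gcd(16,7) + gcd(17,72) + gcd(34,39) = 3+1+1+1+1 = 7.
Pick's theorem gives I = A − B/2 + 1 = 4725/2 − 7/2 + 1 = 2360, so the closed region contains I + B = 2360 + 7 = 2367 lattice points.

2367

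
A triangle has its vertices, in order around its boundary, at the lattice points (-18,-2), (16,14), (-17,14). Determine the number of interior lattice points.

247

By the shoelace formula, twice the signed area is |[(-18)·14 − 16·(-2)] + [16·14 − (-17)·14] + [(-17)·(-2) − (-18)·14]| = 528, so the area is 264.
The number of boundary lattice points is Σ gcd(|Δx|,|Δy|) = gcd(34,16) + gcd(33,0) + gcd(1,16) = 2+33+1 = 36.
By Pick's theorem A = I + B/2 − 1, so I = 264 − 36/2 + 1 = 247.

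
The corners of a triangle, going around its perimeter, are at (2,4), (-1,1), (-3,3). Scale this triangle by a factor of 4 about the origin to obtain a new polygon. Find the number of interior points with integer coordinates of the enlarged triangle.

85

The shoelace formula gives twice the area as |[2·1 − (-1)·4] + [(-1)·3 − (-3)·1] + [(-3)·4 − 2·3]| = 12, so the area is 6.
Along each edge there are gcd(|Δx|,|Δy|)+1 lattice points, so counting each shared vertex once the boundary has gcd(3,3) + gcd(2,2) + gcd(5,1) = 3+2+1 = 6.
Scaling by 4 multiplies the area by 4² = 16 (so the new area is 96) and multiplies the boundary lattice-point count by 4, giving 24.
By Pick's theorem, the interior count of the dilated polygon is 96 − 24/2 + 1 = 85.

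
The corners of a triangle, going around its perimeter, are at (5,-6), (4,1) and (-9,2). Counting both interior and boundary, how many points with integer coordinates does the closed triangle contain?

48

The shoelace formula gives twice the area as |[5·1 − 4·(-6)] + [4·2 − (-9)·1] + [(-9)·(-6) − 5·2]| = 90, so the area is 45.
Summing gcd(|Δx|,|Δy|) over the edges gives the boundary count: gcd(1,7) + gcd(13,1) + gcd(14,8) = 1+1+2 = 4.
Pick's theorem gives I = A − B/2 + 1 = 45 − 4/2 + 1 = 44, so the closed region contains I + B = 44 + 4 = 48 lattice points.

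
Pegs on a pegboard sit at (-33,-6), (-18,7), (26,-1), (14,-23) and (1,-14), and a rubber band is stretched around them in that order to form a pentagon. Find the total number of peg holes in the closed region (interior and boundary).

Using the shoelace formula, 2A = |((-33)·7 − (-18)·(-6)) + ((-18)·(-1) − 26·7) + (26·(-23) − 14·(-1)) + (14·(-14) − 1·(-23)) + (1·(-6) − (-33)·(-14))| = 1728, so the area is 864.
The number of boundary lattice points is Σ gcd(|Δx|,|Δy|) = gcd(15,13) + gcd(44,8) + gcd(12,22) + gcd(13,9) + gcd(34,8) = 1+4+2+1+2 = 10.
Pick's theorem gives I = A − B/2 + 1 = 864 − 10/2 + 1 = 860, so the closed region contains I + B = 860 + 10 = 870 lattice points.

870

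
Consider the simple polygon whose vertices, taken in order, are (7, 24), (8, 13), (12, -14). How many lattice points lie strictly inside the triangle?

8

Using the shoelace formula, 2A = |(7·13 − 8·24) + (8·(-14) − 12·13) + (12·24 − 7·(-14))| = 17, so the area is 17/2.
Summing gcd(|Δx|,|Δy|) over the edges gives the boundary count: gcd(1,11) + gcd(4,27) + gcd(5,38) = 1+1+1 = 3.
By Pick's theorem A = I + B/2 − 1, so I = 17/2 − 3/2 + 1 = 8.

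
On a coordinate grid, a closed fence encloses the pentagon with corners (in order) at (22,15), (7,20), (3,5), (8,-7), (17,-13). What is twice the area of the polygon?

805

By the shoelace formula, twice the signed area is |[22·20 − 7·15] + [7·5 − 3·20] + [3·(-7) − 8·5] + [8·(-13) − 17·(-7)] + [17·15 − 22·(-13)]| = 805, so the area is 402.5.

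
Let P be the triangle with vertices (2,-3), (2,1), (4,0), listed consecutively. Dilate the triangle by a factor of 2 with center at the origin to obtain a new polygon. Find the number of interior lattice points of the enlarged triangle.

The shoelace formula gives twice the area as |[2·1 − 2·(-3)] + [2·0 − 4·1] + [4·(-3) − 2·0]| = 8, so the area is 4.
Summing gcd(|Δx|,|Δy|) over the edges gives the boundary count: gcd(0,4) + gcd(2,1) + gcd(2,3) = 4+1+1 = 6.
Scaling by 2 multiplies the area by 2² = 4 (so the new area is 16) and multiplies the boundary lattice-point count by 2, giving 12.
By Pick's theorem, the interior count of the dilated polygon is 16 − 12/2 + 1 = 11.

11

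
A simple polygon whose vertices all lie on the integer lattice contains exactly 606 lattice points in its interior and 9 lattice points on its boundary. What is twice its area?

1219

By Pick's theorem, A = I + B/2 − 1 = 606 + 9/2 − 1 = 1219/2.
Hence 2A = 1219.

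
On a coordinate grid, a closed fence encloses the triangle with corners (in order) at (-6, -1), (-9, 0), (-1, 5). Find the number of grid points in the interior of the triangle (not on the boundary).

Using the shoelace formula, 2A = |[(-6)·0 − (-9)·(-1)] + [(-9)·5 − (-1)·0] + [(-1)·(-1) − (-6)·5]| = 23, so the area is 11.5.
Summing gcd(|Δx|,|Δy|) over the edges gives the boundary count: gcd(3,1) + gcd(8,5) + gcd(5,6) = 1+1+1 = 3.
Pick's theorem gives I = A − B/2 + 1 = 11.5 − 3/2 + 1 = 11.

11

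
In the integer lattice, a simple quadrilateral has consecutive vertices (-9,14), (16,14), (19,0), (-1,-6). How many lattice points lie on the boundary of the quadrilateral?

Along each edge there are gcd(|Δx|,|Δy|)+1 lattice points, so counting each shared vertex once the boundary has gcd(25,0) + gcd(3,14) + gcd(20,6) + gcd(8,20) = 25+1+2+4 = 32.

32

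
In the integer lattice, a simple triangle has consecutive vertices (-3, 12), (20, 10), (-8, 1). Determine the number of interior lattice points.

131

Using the shoelace formula, 2A = |[(-3)·10 − 20·12] + [20·1 − (-8)·10] + [(-8)·12 − (-3)·1]| = 263, so the area is 131.5.
Along each edge there are gcd(|Δx|,|Δy|)+1 lattice points, so counting each shared vertex once the boundary has gcd(23,2) + gcd(28,9) + gcd(5,11) = 1+1+1 = 3.
Pick's theorem gives I = A − B/2 + 1 = 131.5 − 3/2 + 1 = 131.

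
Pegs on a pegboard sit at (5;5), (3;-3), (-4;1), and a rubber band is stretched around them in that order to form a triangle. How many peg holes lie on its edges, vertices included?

Along each edge there are gcd(|Δx|,|Δy|)+1 lattice points, so counting each shared vertex once the boundary has gcd(2,8) + gcd(7,4) + gcd(9,4) = 2+1+1 = 4.

4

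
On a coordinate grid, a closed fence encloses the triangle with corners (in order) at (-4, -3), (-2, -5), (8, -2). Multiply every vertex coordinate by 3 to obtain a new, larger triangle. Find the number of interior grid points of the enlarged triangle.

112

The shoelace formula gives twice the area as |((-4)·(-5) − (-2)·(-3)) + ((-2)·(-2) − 8·(-5)) + (8·(-3) − (-4)·(-2))| = 26, so the area is 13.
The number of boundary lattice points is Σ gcd(|Δx|,|Δy|) = gcd(2,2) + gcd(10,3) + gcd(12,1) = 2+1+1 = 4.
Scaling by 3 multiplies the area by 3² = 9 (so the new area is 117) and multiplies the boundary lattice-point count by 3, giving 12.
By Pick's theorem, the interior count of the dilated polygon is 117 − 12/2 + 1 = 112.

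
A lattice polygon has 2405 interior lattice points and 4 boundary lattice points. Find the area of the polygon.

2406

Pick's theorem states A = I + B/2 − 1, so A = 2405 + 4/2 − 1 = 2406.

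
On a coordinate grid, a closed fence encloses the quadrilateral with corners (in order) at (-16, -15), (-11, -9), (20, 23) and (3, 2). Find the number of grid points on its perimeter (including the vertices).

The number of boundary lattice points is Σ gcd(|Δx|,|Δy|) = gcd(5,6) + gcd(31,32) + gcd(17,21) + gcd(19,17) = 1+1+1+1 = 4.

4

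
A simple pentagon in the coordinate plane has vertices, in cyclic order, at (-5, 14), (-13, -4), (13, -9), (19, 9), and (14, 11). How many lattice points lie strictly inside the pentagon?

492

By the shoelace formula, twice the signed area is |[(-5)·(-4) − (-13)·14] + [(-13)·(-9) − 13·(-4)] + [13·9 − 19·(-9)] + [19·11 − 14·9] + [14·14 − (-5)·11]| = 993, so the area is 993/2.
Along each edge there are gcd(|Δx|,|Δy|)+1 lattice points, so counting each shared vertex once the boundary has gcd(8,18) + gcd(26,5) + gcd(6,18) + gcd(5,2) + gcd(19,3) = 2+1+6+1+1 = 11.
By Pick's theorem A = I + B/2 − 1, so I = 993/2 − 11/2 + 1 = 492.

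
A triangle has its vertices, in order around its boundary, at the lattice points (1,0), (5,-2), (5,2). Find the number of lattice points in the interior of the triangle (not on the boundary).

By the shoelace formula, twice the signed area is |[1·(-2) − 5·0] + [5·2 − 5·(-2)] + [5·0 − 1·2]| = 16, so the area is 8.
Along each edge there are gcd(|Δx|,|Δy|)+1 lattice points, so counting each shared vertex once the boundary has gcd(4,2) + gcd(0,4) + gcd(4,2) = 2+4+2 = 8.
By Pick's theorem A = I + B/2 − 1, so I = 8 − 8/2 + 1 = 5.

5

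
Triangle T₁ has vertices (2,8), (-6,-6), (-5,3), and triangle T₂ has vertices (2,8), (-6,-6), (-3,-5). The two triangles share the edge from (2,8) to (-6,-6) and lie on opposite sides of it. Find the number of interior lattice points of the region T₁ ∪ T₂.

The union is the simple quadrilateral with vertices (2,8), (-5,3), (-6,-6), (-3,-5) in order.
The shoelace formula gives twice the area as |(2·3 − (-5)·8) + ((-5)·(-6) − (-6)·3) + ((-6)·(-5) − (-3)·(-6)) + ((-3)·8 − 2·(-5))| = 92, so the area is 46.
The number of boundary lattice points is Σ gcd(|Δx|,|Δy|) = gcd(7,5) + gcd(1,9) + gcd(3,1) + gcd(5,13) = 1+1+1+1 = 4.
By Pick's theorem I = A − B/2 + 1 = 46 − 4/2 + 1 = 45.

45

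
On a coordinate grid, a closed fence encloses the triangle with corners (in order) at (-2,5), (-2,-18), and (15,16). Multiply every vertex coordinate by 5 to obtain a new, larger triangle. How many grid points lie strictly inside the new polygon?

4786

Using the shoelace formula, 2A = |((-2)·(-18) − (-2)·5) + ((-2)·16 − 15·(-18)) + (15·5 − (-2)·16)| = 391, so the area is 195.5.
Summing gcd(|Δx|,|Δy|) over the edges gives the boundary count: gcd(0,23) + gcd(17,34) + gcd(17,11) = 23+17+1 = 41.
Scaling by 5 multiplies the area by 5² = 25 (so the new area is 9775/2) and multiplies the boundary lattice-point count by 5, giving 205.
By Pick's theorem, the interior count of the dilated polygon is 9775/2 − 205/2 + 1 = 4786.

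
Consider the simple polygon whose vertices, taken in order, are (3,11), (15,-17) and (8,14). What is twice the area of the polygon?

By the shoelace formula, twice the signed area is |[3·(-17) − 15·11] + [15·14 − 8·(-17)] + [8·11 − 3·14]| = 176, so the area is 88.

176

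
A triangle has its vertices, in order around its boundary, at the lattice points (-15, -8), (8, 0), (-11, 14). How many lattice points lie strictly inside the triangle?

The shoelace formula gives twice the area as |((-15)·0 − 8·(-8)) + (8·14 − (-11)·0) + ((-11)·(-8) − (-15)·14)| = 474, so the area is 237.
The number of boundary lattice points is Σ gcd(|Δx|,|Δy|) = gcd(23,8) + gcd(19,14) + gcd(4,22) = 1+1+2 = 4.
Pick's theorem gives I = A − B/2 + 1 = 237 − 4/2 + 1 = 236.

236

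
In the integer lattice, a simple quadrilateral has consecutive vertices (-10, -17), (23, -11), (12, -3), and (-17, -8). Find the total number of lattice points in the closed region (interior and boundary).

317

Using the shoelace formula, 2A = |[(-10)·(-11) − 23·(-17)] + [23·(-3) − 12·(-11)] + [12·(-8) − (-17)·(-3)] + [(-17)·(-17) − (-10)·(-8)]| = 626, so the area is 313.
Along each edge there are gcd(|Δx|,|Δy|)+1 lattice points, so counting each shared vertex once the boundary has gcd(33,6) + gcd(11,8) + gcd(29,5) + gcd(7,9) = 3+1+1+1 = 6.
Pick's theorem gives I = A − B/2 + 1 = 313 − 6/2 + 1 = 311, so the closed region contains I + B = 311 + 6 = 317 lattice points.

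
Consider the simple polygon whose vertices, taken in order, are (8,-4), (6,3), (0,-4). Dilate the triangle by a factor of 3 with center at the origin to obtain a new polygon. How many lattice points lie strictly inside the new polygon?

238

The shoelace formula gives twice the area as |(8·3 − 6·(-4)) + (6·(-4) − 0·3) + (0·(-4) − 8·(-4))| = 56, so the area is 28.
Along each edge there are gcd(|Δx|,|Δy|)+1 lattice points, so counting each shared vertex once the boundary has gcd(2,7) + gcd(6,7) + gcd(8,0) = 1+1+8 = 10.
Scaling by 3 multiplies the area by 3² = 9 (so the new area is 252) and multiplies the boundary lattice-point count by 3, giving 30.
By Pick's theorem, the interior count of the dilated polygon is 252 − 30/2 + 1 = 238.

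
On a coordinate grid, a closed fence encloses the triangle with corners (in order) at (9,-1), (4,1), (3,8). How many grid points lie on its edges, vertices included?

Summing gcd(|Δx|,|Δy|) over the edges gives the boundary count: gcd(5,2) + gcd(1,7) + gcd(6,9) = 1+1+3 = 5.

5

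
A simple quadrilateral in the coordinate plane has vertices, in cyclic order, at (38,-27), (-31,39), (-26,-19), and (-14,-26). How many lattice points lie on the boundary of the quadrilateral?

The number of boundary lattice points is Σ gcd(|Δx|,|Δy|) = gcd(69,66) + gcd(5,58) + gcd(12,7) + gcd(52,1) = 3+1+1+1 = 6.

6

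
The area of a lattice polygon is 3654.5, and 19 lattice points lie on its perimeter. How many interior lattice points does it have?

From Pick's theorem, I = A − B/2 + 1 = 3654.5 − 19/2 + 1 = 3646.

3646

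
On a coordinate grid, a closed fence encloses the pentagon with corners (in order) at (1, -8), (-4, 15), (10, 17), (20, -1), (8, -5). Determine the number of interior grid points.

By the shoelace formula, twice the signed area is |(1·15 − (-4)·(-8)) + ((-4)·17 − 10·15) + (10·(-1) − 20·17) + (20·(-5) − 8·(-1)) + (8·(-8) − 1·(-5))| = 736, so the area is 368.
Summing gcd(|Δx|,|Δy|) over the edges gives the boundary count: gcd(5,23) + gcd(14,2) + gcd(10,18) + gcd(12,4) + gcd(7,3) = 1+2+2+4+1 = 10.
Pick's theorem gives I = A − B/2 + 1 = 368 − 10/2 + 1 = 364.

364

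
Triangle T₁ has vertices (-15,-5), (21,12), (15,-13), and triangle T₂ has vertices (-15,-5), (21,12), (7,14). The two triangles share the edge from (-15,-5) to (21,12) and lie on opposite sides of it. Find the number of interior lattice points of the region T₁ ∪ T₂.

The union is the simple quadrilateral with vertices (-15,-5), (15,-13), (21,12), (7,14) in order.
By the shoelace formula, twice the signed area is |[(-15)·(-13) − 15·(-5)] + [15·12 − 21·(-13)] + [21·14 − 7·12] + [7·(-5) − (-15)·14]| = 1108, so the area is 554.
The number of boundary lattice points is Σ gcd(|Δx|,|Δy|) = gcd(30,8) + gcd(6,25) + gcd(14,2) + gcd(22,19) = 2+1+2+1 = 6.
By Pick's theorem I = A − B/2 + 1 = 554 − 6/2 + 1 = 552.

552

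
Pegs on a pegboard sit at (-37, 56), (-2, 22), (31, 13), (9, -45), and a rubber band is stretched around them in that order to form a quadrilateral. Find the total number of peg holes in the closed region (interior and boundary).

By the shoelace formula, twice the signed area is |((-37)·22 − (-2)·56) + ((-2)·13 − 31·22) + (31·(-45) − 9·13) + (9·56 − (-37)·(-45))| = 4083, so the area is 2041.5.
Along each edge there are gcd(|Δx|,|Δy|)+1 lattice points, so counting each shared vertex once the boundary has gcd(35,34) + gcd(33,9) + gcd(22,58) + gcd(46,101) = 1+3+2+1 = 7.
Pick's theorem gives I = A − B/2 + 1 = 2041.5 − 7/2 + 1 = 2039, so the closed region contains I + B = 2039 + 7 = 2046 lattice points.

2046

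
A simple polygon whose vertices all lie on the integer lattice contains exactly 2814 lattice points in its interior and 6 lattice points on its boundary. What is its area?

2816

By Pick's theorem, A = I + B/2 − 1 = 2814 + 6/2 − 1 = 2816.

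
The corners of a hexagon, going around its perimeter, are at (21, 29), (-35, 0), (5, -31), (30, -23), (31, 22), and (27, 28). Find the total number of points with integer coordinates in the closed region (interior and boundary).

2383

Using the shoelace formula, 2A = |(21·0 − (-35)·29) + ((-35)·(-31) − 5·0) + (5·(-23) − 30·(-31)) + (30·22 − 31·(-23)) + (31·28 − 27·22) + (27·29 − 21·28)| = 4757, so the area is 2378.5.
The number of boundary lattice points is Σ gcd(|Δx|,|Δy|) = gcd(56,29) + gcd(40,31) + gcd(25,8) + gcd(1,45) + gcd(4,6) + gcd(6,1) = 1+1+1+1+2+1 = 7.
Pick's theorem gives I = A − B/2 + 1 = 2378.5 − 7/2 + 1 = 2376, so the closed region contains I + B = 2376 + 7 = 2383 lattice points.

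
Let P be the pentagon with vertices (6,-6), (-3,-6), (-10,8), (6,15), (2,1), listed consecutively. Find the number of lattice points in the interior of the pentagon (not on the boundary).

180

By the shoelace formula, twice the signed area is |(6·(-6) − (-3)·(-6)) + ((-3)·8 − (-10)·(-6)) + ((-10)·15 − 6·8) + (6·1 − 2·15) + (2·(-6) − 6·1)| = 378, so the area is 189.
The number of boundary lattice points is Σ gcd(|Δx|,|Δy|) = gcd(9,0) + gcd(7,14) + gcd(16,7) + gcd(4,14) + gcd(4,7) = 9+7+1+2+1 = 20.
By Pick's theorem A = I + B/2 − 1, so I = 189 − 20/2 + 1 = 180.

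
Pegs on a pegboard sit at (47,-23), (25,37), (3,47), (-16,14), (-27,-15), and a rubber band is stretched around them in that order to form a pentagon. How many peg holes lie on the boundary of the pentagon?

8

Along each edge there are gcd(|Δx|,|Δy|)+1 lattice points, so counting each shared vertex once the boundary has gcd(22,60) + gcd(22,10) + gcd(19,33) + gcd(11,29) + gcd(74,8) = 2+2+1+1+2 = 8.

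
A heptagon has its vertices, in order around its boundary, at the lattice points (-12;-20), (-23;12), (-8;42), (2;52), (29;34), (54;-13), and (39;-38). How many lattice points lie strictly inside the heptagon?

Using the shoelace formula, 2A = |[(-12)·12 − (-23)·(-20)] + [(-23)·42 − (-8)·12] + [(-8)·52 − 2·42] + [2·34 − 29·52] + [29·(-13) − 54·34] + [54·(-38) − 39·(-13)] + [39·(-20) − (-12)·(-38)]| = 8408, so the area is 4204.
Summing gcd(|Δx|,|Δy|) over the edges gives the boundary count: gcd(11,32) + gcd(15,30) + gcd(10,10) + gcd(27,18) + gcd(25,47) + gcd(15,25) + gcd(51,18) = 1+15+10+9+1+5+3 = 44.
By Pick's theorem A = I + B/2 − 1, so I = 4204 − 44/2 + 1 = 4183.

4183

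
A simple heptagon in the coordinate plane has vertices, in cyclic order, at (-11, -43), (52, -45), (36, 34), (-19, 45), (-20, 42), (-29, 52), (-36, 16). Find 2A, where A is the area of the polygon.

11797

By the shoelace formula, twice the signed area is |((-11)·(-45) − 52·(-43)) + (52·34 − 36·(-45)) + (36·45 − (-19)·34) + ((-19)·42 − (-20)·45) + ((-20)·52 − (-29)·42) + ((-29)·16 − (-36)·52) + ((-36)·(-43) − (-11)·16)| = 11797, so the area is 11797/2.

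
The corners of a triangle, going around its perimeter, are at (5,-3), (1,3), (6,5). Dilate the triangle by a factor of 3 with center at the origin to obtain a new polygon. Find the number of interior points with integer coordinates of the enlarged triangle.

By the shoelace formula, twice the signed area is |(5·3 − 1·(-3)) + (1·5 − 6·3) + (6·(-3) − 5·5)| = 38, so the area is 19.
Summing gcd(|Δx|,|Δy|) over the edges gives the boundary count: gcd(4,6) + gcd(5,2) + gcd(1,8) = 2+1+1 = 4.
Scaling by 3 multiplies the area by 3² = 9 (so the new area is 171) and multiplies the boundary lattice-point count by 3, giving 12.
By Pick's theorem, the interior count of the dilated polygon is 171 − 12/2 + 1 = 166.

166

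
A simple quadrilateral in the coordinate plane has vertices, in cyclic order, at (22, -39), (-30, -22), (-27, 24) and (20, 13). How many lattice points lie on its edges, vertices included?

Along each edge there are gcd(|Δx|,|Δy|)+1 lattice points, so counting each shared vertex once the boundary has gcd(52,17) + gcd(3,46) + gcd(47,11) + gcd(2,52) = 1+1+1+2 = 5.

5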